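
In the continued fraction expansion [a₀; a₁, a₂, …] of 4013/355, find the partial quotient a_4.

4013 = 11·355 + 108, so a_0 = 11
355 = 3·108 + 31, so a_1 = 3
108 = 3·31 + 15, so a_2 = 3
31 = 2·15 + 1, so a_3 = 2
15 = 15·1 + 0, so a_4 = 15

15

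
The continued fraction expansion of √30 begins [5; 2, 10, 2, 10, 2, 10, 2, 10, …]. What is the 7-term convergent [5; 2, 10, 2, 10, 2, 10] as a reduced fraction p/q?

55435/10121

Use the convergent recurrence hₖ = aₖ·hₖ₋₁ + hₖ₋₂ (and likewise for the denominators kₖ):
a_0 = 5: 5/1
a_1 = 2: 11/2
a_2 = 10: 115/21
a_3 = 2: 241/44
a_4 = 10: 2525/461
a_5 = 2: 5291/966
a_6 = 10: 55435/10121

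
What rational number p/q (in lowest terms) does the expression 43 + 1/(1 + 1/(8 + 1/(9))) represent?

Use the convergent recurrence hₖ = aₖ·hₖ₋₁ + hₖ₋₂ (and likewise for the denominators kₖ):
a_0 = 43: 43/1
a_1 = 1: 44/1
a_2 = 8: 395/9
a_3 = 9: 3599/82

3599/82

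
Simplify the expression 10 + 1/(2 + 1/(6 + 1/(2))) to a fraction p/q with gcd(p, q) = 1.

Collapse the nested fraction from the inside out:
Start with 2.
6 + 1/(2/1) = 6 + 1/2 = 13/2
2 + 1/(13/2) = 2 + 2/13 = 28/13
10 + 1/(28/13) = 10 + 13/28 = 293/28

293/28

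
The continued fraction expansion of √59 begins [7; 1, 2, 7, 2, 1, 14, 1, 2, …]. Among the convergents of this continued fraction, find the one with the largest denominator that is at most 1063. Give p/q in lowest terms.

7781/1013

a_0 = 7: 7/1  (≤ bound)
a_1 = 1: 8/1  (≤ bound)
a_2 = 2: 23/3  (≤ bound)
a_3 = 7: 169/22  (≤ bound)
a_4 = 2: 361/47  (≤ bound)
a_5 = 1: 530/69  (≤ bound)
a_6 = 14: 7781/1013  (≤ bound)
a_7 = 1: 8311/1082  (> 1063, stop)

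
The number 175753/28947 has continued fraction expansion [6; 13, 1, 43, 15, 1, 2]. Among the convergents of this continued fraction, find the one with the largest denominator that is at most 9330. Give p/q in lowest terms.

56095/9239

a_0 = 6: 6/1  (≤ bound)
a_1 = 13: 79/13  (≤ bound)
a_2 = 1: 85/14  (≤ bound)
a_3 = 43: 3734/615  (≤ bound)
a_4 = 15: 56095/9239  (≤ bound)
a_5 = 1: 59829/9854  (> 9330, stop)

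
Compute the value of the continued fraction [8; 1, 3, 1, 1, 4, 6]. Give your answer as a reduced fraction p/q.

Start with 6.
4 + 1/(6/1) = 4 + 1/6 = 25/6
1 + 1/(25/6) = 1 + 6/25 = 31/25
1 + 1/(31/25) = 1 + 25/31 = 56/31
3 + 1/(56/31) = 3 + 31/56 = 199/56
1 + 1/(199/56) = 1 + 56/199 = 255/199
8 + 1/(255/199) = 8 + 199/255 = 2239/255

2239/255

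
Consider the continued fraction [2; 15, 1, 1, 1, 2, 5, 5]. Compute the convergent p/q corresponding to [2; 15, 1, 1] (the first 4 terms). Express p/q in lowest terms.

64/31

Start with 1.
1 + 1/(1/1) = 1 + 1/1 = 2/1
15 + 1/(2/1) = 15 + 1/2 = 31/2
2 + 1/(31/2) = 2 + 2/31 = 64/31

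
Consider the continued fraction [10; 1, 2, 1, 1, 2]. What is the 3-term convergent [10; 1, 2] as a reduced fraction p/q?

32/3

a_0 = 10: 10/1
a_1 = 1: 11/1
a_2 = 2: 32/3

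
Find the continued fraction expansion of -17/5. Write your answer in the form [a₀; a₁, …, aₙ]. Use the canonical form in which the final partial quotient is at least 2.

[-4; 1, 1, 2]

-17 ÷ 5 → quotient -4, remainder 3
5 ÷ 3 → quotient 1, remainder 2
3 ÷ 2 → quotient 1, remainder 1
2 ÷ 1 → quotient 2, remainder 0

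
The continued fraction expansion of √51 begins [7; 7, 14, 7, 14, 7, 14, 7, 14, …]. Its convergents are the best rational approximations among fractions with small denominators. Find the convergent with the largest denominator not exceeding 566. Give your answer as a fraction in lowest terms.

List convergents until the denominator exceeds the bound:
a_0 = 7: 7/1  (≤ bound)
a_1 = 7: 50/7  (≤ bound)
a_2 = 14: 707/99  (≤ bound)
a_3 = 7: 4999/700  (> 566, stop)

707/99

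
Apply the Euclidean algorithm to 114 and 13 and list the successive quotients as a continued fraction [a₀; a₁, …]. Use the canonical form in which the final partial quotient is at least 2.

114 = 8·13 + 10, so a_0 = 8
13 = 1·10 + 3, so a_1 = 1
10 = 3·3 + 1, so a_2 = 3
3 = 3·1 + 0, so a_3 = 3

[8; 1, 3, 3]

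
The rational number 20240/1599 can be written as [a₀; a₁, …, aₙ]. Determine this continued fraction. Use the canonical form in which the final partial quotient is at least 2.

20240 ÷ 1599 → quotient 12, remainder 1052
1599 ÷ 1052 → quotient 1, remainder 547
1052 ÷ 547 → quotient 1, remainder 505
547 ÷ 505 → quotient 1, remainder 42
505 ÷ 42 → quotient 12, remainder 1
42 ÷ 1 → quotient 42, remainder 0

[12; 1, 1, 1, 12, 42]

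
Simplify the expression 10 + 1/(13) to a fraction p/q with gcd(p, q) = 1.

Collapse the nested fraction from the inside out:
Start with 13.
10 + 1/(13/1) = 10 + 1/13 = 131/13

131/13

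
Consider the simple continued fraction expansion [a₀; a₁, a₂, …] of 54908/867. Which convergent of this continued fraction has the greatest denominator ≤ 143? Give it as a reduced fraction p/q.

8993/142

a_0 = 63: 63/1  (≤ bound)
a_1 = 3: 190/3  (≤ bound)
a_2 = 47: 8993/142  (≤ bound)
a_3 = 1: 9183/145  (> 143, stop)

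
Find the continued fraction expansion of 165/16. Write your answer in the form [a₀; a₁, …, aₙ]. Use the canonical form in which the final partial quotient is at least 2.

[10; 3, 5]

Repeatedly divide and take the remainder:
⌊165/16⌋ = 10, remainder 5
⌊16/5⌋ = 3, remainder 1
⌊5/1⌋ = 5, remainder 0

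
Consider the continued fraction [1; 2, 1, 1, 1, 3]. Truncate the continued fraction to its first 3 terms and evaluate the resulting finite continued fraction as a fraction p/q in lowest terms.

Start with 1.
2 + 1/(1/1) = 2 + 1/1 = 3/1
1 + 1/(3/1) = 1 + 1/3 = 4/3

4/3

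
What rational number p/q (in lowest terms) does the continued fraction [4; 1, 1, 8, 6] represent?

a_0 = 4: 4/1
a_1 = 1: 5/1
a_2 = 1: 9/2
a_3 = 8: 77/17
a_4 = 6: 471/104

471/104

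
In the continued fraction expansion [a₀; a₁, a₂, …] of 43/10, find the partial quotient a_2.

3

Apply division with remainder until the remainder is 0:
⌊43/10⌋ = 4, remainder 3
⌊10/3⌋ = 3, remainder 1
⌊3/1⌋ = 3, remainder 0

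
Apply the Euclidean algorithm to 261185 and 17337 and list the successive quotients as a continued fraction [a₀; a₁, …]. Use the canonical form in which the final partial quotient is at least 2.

⌊261185/17337⌋ = 15, remainder 1130
⌊17337/1130⌋ = 15, remainder 387
⌊1130/387⌋ = 2, remainder 356
⌊387/356⌋ = 1, remainder 31
⌊356/31⌋ = 11, remainder 15
⌊31/15⌋ = 2, remainder 1
⌊15/1⌋ = 15, remainder 0

[15; 15, 2, 1, 11, 2, 15]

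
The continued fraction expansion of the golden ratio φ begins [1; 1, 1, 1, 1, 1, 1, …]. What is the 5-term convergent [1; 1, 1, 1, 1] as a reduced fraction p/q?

Use the convergent recurrence hₖ = aₖ·hₖ₋₁ + hₖ₋₂ (and likewise for the denominators kₖ):
a_0 = 1: 1/1
a_1 = 1: 2/1
a_2 = 1: 3/2
a_3 = 1: 5/3
a_4 = 1: 8/5

8/5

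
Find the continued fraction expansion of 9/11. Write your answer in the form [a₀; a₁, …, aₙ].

9 = 0·11 + 9, so a_0 = 0
11 = 1·9 + 2, so a_1 = 1
9 = 4·2 + 1, so a_2 = 4
2 = 2·1 + 0, so a_3 = 2

[0; 1, 4, 2]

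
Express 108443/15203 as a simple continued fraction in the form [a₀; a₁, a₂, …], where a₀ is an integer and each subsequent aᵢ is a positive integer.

[7; 7, 1, 1, 12, 1, 4, 15]

Apply division with remainder until the remainder is 0:
108443 ÷ 15203 → quotient 7, remainder 2022
15203 ÷ 2022 → quotient 7, remainder 1049
2022 ÷ 1049 → quotient 1, remainder 973
1049 ÷ 973 → quotient 1, remainder 76
973 ÷ 76 → quotient 12, remainder 61
76 ÷ 61 → quotient 1, remainder 15
61 ÷ 15 → quotient 4, remainder 1
15 ÷ 1 → quotient 15, remainder 0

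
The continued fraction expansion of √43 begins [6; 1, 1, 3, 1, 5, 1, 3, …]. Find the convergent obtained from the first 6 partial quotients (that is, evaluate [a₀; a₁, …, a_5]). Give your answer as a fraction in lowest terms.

a_0 = 6: 6/1
a_1 = 1: 7/1
a_2 = 1: 13/2
a_3 = 3: 46/7
a_4 = 1: 59/9
a_5 = 5: 341/52

341/52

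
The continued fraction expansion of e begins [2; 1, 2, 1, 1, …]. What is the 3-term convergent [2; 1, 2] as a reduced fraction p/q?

8/3

Starting at the tail and folding back:
Start with 2.
1 + 1/(2/1) = 1 + 1/2 = 3/2
2 + 1/(3/2) = 2 + 2/3 = 8/3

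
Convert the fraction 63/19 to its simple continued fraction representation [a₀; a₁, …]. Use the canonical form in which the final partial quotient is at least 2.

Repeatedly divide and take the remainder:
63 = 3·19 + 6, so a_0 = 3
19 = 3·6 + 1, so a_1 = 3
6 = 6·1 + 0, so a_2 = 6

[3; 3, 6]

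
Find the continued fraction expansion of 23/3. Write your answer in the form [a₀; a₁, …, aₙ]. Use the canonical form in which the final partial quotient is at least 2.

Apply division with remainder until the remainder is 0:
23 = 7·3 + 2, so a_0 = 7
3 = 1·2 + 1, so a_1 = 1
2 = 2·1 + 0, so a_2 = 2

[7; 1, 2]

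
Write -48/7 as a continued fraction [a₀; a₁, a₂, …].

[-7; 7]

Repeatedly divide and take the remainder:
-48 ÷ 7 → quotient -7, remainder 1
7 ÷ 1 → quotient 7, remainder 0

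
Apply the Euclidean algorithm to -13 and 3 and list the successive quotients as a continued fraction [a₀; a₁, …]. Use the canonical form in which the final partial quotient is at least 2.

-13 ÷ 3 → quotient -5, remainder 2
3 ÷ 2 → quotient 1, remainder 1
2 ÷ 1 → quotient 2, remainder 0

[-5; 1, 2]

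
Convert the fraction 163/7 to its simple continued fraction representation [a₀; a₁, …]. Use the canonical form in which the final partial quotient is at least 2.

[23; 3, 2]

⌊163/7⌋ = 23, remainder 2
⌊7/2⌋ = 3, remainder 1
⌊2/1⌋ = 2, remainder 0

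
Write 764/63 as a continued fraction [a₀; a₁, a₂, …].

Run the Euclidean algorithm, recording each quotient:
764 ÷ 63 → quotient 12, remainder 8
63 ÷ 8 → quotient 7, remainder 7
8 ÷ 7 → quotient 1, remainder 1
7 ÷ 1 → quotient 7, remainder 0

[12; 7, 1, 7]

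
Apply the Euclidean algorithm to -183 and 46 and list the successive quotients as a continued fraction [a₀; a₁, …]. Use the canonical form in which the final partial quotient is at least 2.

[-4; 46]

-183 = -4·46 + 1, so a_0 = -4
46 = 46·1 + 0, so a_1 = 46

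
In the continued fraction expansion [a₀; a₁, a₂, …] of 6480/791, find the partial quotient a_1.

5

6480 = 8·791 + 152, so a_0 = 8
791 = 5·152 + 31, so a_1 = 5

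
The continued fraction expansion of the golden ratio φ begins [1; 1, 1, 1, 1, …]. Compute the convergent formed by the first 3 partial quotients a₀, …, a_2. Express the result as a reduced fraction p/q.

3/2

Start with 1.
1 + 1/(1/1) = 1 + 1/1 = 2/1
1 + 1/(2/1) = 1 + 1/2 = 3/2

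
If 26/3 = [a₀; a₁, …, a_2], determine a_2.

Repeatedly divide and take the remainder:
26 = 8·3 + 2, so a_0 = 8
3 = 1·2 + 1, so a_1 = 1
2 = 2·1 + 0, so a_2 = 2

2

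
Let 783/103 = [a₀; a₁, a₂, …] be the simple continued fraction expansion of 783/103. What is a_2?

1

783 ÷ 103 → quotient 7, remainder 62
103 ÷ 62 → quotient 1, remainder 41
62 ÷ 41 → quotient 1, remainder 21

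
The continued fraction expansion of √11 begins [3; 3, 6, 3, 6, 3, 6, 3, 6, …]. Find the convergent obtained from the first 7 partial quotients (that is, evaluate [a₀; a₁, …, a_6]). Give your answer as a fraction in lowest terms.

a_0 = 3: 3/1
a_1 = 3: 10/3
a_2 = 6: 63/19
a_3 = 3: 199/60
a_4 = 6: 1257/379
a_5 = 3: 3970/1197
a_6 = 6: 25077/7561

25077/7561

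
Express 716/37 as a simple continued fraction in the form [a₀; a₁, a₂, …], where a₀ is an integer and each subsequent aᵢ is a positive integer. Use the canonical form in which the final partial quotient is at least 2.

[19; 2, 1, 5, 2]

716 ÷ 37 → quotient 19, remainder 13
37 ÷ 13 → quotient 2, remainder 11
13 ÷ 11 → quotient 1, remainder 2
11 ÷ 2 → quotient 5, remainder 1
2 ÷ 1 → quotient 2, remainder 0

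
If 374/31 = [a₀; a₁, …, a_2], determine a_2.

2

374 ÷ 31 → quotient 12, remainder 2
31 ÷ 2 → quotient 15, remainder 1
2 ÷ 1 → quotient 2, remainder 0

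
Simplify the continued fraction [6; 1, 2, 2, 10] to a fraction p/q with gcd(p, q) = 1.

490/73

a_0 = 6: 6/1
a_1 = 1: 7/1
a_2 = 2: 20/3
a_3 = 2: 47/7
a_4 = 10: 490/73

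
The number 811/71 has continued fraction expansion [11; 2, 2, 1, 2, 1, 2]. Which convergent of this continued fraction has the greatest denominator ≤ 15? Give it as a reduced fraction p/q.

List convergents until the denominator exceeds the bound:
a_0 = 11: 11/1  (≤ bound)
a_1 = 2: 23/2  (≤ bound)
a_2 = 2: 57/5  (≤ bound)
a_3 = 1: 80/7  (≤ bound)
a_4 = 2: 217/19  (> 15, stop)

80/7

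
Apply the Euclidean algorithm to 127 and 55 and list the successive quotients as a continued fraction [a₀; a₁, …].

⌊127/55⌋ = 2, remainder 17
⌊55/17⌋ = 3, remainder 4
⌊17/4⌋ = 4, remainder 1
⌊4/1⌋ = 4, remainder 0

[2; 3, 4, 4]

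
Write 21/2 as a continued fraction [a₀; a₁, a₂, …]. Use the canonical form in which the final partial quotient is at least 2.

[10; 2]

21 ÷ 2 → quotient 10, remainder 1
2 ÷ 1 → quotient 2, remainder 0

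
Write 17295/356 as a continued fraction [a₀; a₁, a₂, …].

[48; 1, 1, 2, 1, 1, 3, 8]

Apply division with remainder until the remainder is 0:
17295 ÷ 356 → quotient 48, remainder 207
356 ÷ 207 → quotient 1, remainder 149
207 ÷ 149 → quotient 1, remainder 58
149 ÷ 58 → quotient 2, remainder 33
58 ÷ 33 → quotient 1, remainder 25
33 ÷ 25 → quotient 1, remainder 8
25 ÷ 8 → quotient 3, remainder 1
8 ÷ 1 → quotient 8, remainder 0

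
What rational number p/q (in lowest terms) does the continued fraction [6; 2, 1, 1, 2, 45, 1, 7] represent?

30717/4811

Compute successive convergents:
a_0 = 6: 6/1
a_1 = 2: 13/2
a_2 = 1: 19/3
a_3 = 1: 32/5
a_4 = 2: 83/13
a_5 = 45: 3767/590
a_6 = 1: 3850/603
a_7 = 7: 30717/4811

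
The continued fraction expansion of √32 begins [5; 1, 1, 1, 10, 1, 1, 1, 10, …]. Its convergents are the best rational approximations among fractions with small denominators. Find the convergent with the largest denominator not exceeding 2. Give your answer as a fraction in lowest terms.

a_0 = 5: 5/1  (≤ bound)
a_1 = 1: 6/1  (≤ bound)
a_2 = 1: 11/2  (≤ bound)
a_3 = 1: 17/3  (> 2, stop)

11/2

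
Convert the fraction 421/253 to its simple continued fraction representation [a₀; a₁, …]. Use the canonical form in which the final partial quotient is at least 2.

[1; 1, 1, 1, 41, 2]

Run the Euclidean algorithm, recording each quotient:
⌊421/253⌋ = 1, remainder 168
⌊253/168⌋ = 1, remainder 85
⌊168/85⌋ = 1, remainder 83
⌊85/83⌋ = 1, remainder 2
⌊83/2⌋ = 41, remainder 1
⌊2/1⌋ = 2, remainder 0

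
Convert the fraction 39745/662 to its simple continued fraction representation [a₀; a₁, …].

⌊39745/662⌋ = 60, remainder 25
⌊662/25⌋ = 26, remainder 12
⌊25/12⌋ = 2, remainder 1
⌊12/1⌋ = 12, remainder 0

[60; 26, 2, 12]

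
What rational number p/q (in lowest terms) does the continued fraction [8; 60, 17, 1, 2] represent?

25517/3183

Use the convergent recurrence hₖ = aₖ·hₖ₋₁ + hₖ₋₂ (and likewise for the denominators kₖ):
a_0 = 8: 8/1
a_1 = 60: 481/60
a_2 = 17: 8185/1021
a_3 = 1: 8666/1081
a_4 = 2: 25517/3183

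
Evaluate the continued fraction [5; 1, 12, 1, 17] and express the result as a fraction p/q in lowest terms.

1488/251

Start with 17.
1 + 1/(17/1) = 1 + 1/17 = 18/17
12 + 1/(18/17) = 12 + 17/18 = 233/18
1 + 1/(233/18) = 1 + 18/233 = 251/233
5 + 1/(251/233) = 5 + 233/251 = 1488/251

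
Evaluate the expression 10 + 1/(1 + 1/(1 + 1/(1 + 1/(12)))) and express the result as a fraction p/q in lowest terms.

Use the convergent recurrence hₖ = aₖ·hₖ₋₁ + hₖ₋₂ (and likewise for the denominators kₖ):
a_0 = 10: 10/1
a_1 = 1: 11/1
a_2 = 1: 21/2
a_3 = 1: 32/3
a_4 = 12: 405/38

405/38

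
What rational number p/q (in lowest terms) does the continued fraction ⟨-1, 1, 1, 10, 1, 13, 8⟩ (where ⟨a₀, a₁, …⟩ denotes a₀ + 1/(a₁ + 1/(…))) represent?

a_0 = -1: -1/1
a_1 = 1: 0/1
a_2 = 1: -1/2
a_3 = 10: -10/21
a_4 = 1: -11/23
a_5 = 13: -153/320
a_6 = 8: -1235/2583

-1235/2583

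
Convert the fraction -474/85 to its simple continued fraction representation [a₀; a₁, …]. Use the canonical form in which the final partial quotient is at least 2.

[-6; 2, 2, 1, 3, 3]

-474 ÷ 85 → quotient -6, remainder 36
85 ÷ 36 → quotient 2, remainder 13
36 ÷ 13 → quotient 2, remainder 10
13 ÷ 10 → quotient 1, remainder 3
10 ÷ 3 → quotient 3, remainder 1
3 ÷ 1 → quotient 3, remainder 0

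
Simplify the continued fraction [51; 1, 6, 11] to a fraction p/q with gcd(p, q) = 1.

4045/78

Start with 11.
6 + 1/(11/1) = 6 + 1/11 = 67/11
1 + 1/(67/11) = 1 + 11/67 = 78/67
51 + 1/(78/67) = 51 + 67/78 = 4045/78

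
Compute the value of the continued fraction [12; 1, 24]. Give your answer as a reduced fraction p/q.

Build up convergents one term at a time:
a_0 = 12: 12/1
a_1 = 1: 13/1
a_2 = 24: 324/25

324/25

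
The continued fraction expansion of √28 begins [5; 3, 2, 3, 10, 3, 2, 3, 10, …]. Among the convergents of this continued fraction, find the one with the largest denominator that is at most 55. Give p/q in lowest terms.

127/24

a_0 = 5: 5/1  (≤ bound)
a_1 = 3: 16/3  (≤ bound)
a_2 = 2: 37/7  (≤ bound)
a_3 = 3: 127/24  (≤ bound)
a_4 = 10: 1307/247  (> 55, stop)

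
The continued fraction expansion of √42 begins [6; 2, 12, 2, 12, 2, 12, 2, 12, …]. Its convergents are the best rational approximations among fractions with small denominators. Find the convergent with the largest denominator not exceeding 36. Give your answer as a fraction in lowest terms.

List convergents until the denominator exceeds the bound:
a_0 = 6: 6/1  (≤ bound)
a_1 = 2: 13/2  (≤ bound)
a_2 = 12: 162/25  (≤ bound)
a_3 = 2: 337/52  (> 36, stop)

162/25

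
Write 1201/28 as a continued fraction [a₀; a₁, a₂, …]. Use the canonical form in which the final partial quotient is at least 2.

[42; 1, 8, 3]

Run the Euclidean algorithm, recording each quotient:
⌊1201/28⌋ = 42, remainder 25
⌊28/25⌋ = 1, remainder 3
⌊25/3⌋ = 8, remainder 1
⌊3/1⌋ = 3, remainder 0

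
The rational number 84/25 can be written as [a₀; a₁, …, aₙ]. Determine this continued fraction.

Repeatedly divide and take the remainder:
⌊84/25⌋ = 3, remainder 9
⌊25/9⌋ = 2, remainder 7
⌊9/7⌋ = 1, remainder 2
⌊7/2⌋ = 3, remainder 1
⌊2/1⌋ = 2, remainder 0

[3; 2, 1, 3, 2]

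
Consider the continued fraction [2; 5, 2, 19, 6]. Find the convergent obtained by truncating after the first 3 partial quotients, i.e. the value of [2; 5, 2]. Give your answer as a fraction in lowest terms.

24/11

a_0 = 2: 2/1
a_1 = 5: 11/5
a_2 = 2: 24/11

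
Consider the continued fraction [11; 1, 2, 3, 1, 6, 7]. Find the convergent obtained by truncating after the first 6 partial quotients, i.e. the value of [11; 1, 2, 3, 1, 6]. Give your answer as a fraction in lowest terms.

1029/88

Compute successive convergents:
a_0 = 11: 11/1
a_1 = 1: 12/1
a_2 = 2: 35/3
a_3 = 3: 117/10
a_4 = 1: 152/13
a_5 = 6: 1029/88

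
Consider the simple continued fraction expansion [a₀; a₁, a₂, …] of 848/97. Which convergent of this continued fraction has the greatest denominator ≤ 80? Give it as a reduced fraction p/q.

271/31

a_0 = 8: 8/1  (≤ bound)
a_1 = 1: 9/1  (≤ bound)
a_2 = 2: 26/3  (≤ bound)
a_3 = 1: 35/4  (≤ bound)
a_4 = 7: 271/31  (≤ bound)
a_5 = 3: 848/97  (> 80, stop)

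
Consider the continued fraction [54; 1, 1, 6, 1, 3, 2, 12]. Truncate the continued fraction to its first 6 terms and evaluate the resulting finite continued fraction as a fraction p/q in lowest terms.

3163/58

Use the convergent recurrence hₖ = aₖ·hₖ₋₁ + hₖ₋₂ (and likewise for the denominators kₖ):
a_0 = 54: 54/1
a_1 = 1: 55/1
a_2 = 1: 109/2
a_3 = 6: 709/13
a_4 = 1: 818/15
a_5 = 3: 3163/58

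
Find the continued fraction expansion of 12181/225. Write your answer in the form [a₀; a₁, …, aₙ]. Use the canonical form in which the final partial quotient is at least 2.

12181 ÷ 225 → quotient 54, remainder 31
225 ÷ 31 → quotient 7, remainder 8
31 ÷ 8 → quotient 3, remainder 7
8 ÷ 7 → quotient 1, remainder 1
7 ÷ 1 → quotient 7, remainder 0

[54; 7, 3, 1, 7]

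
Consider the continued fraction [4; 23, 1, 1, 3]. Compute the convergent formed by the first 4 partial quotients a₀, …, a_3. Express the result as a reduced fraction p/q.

190/47

Start with 1.
1 + 1/(1/1) = 1 + 1/1 = 2/1
23 + 1/(2/1) = 23 + 1/2 = 47/2
4 + 1/(47/2) = 4 + 2/47 = 190/47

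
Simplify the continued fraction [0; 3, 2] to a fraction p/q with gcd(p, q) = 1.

2/7

a_0 = 0: 0/1
a_1 = 3: 1/3
a_2 = 2: 2/7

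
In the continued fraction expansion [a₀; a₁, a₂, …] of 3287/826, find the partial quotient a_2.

3287 ÷ 826 → quotient 3, remainder 809
826 ÷ 809 → quotient 1, remainder 17
809 ÷ 17 → quotient 47, remainder 10

47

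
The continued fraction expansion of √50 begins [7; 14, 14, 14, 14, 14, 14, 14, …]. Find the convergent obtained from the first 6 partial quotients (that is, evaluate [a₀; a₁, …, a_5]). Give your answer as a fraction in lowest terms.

3880899/548842

Use the convergent recurrence hₖ = aₖ·hₖ₋₁ + hₖ₋₂ (and likewise for the denominators kₖ):
a_0 = 7: 7/1
a_1 = 14: 99/14
a_2 = 14: 1393/197
a_3 = 14: 19601/2772
a_4 = 14: 275807/39005
a_5 = 14: 3880899/548842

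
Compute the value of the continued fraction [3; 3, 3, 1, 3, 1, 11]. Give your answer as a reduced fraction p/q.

2417/731

a_0 = 3: 3/1
a_1 = 3: 10/3
a_2 = 3: 33/10
a_3 = 1: 43/13
a_4 = 3: 162/49
a_5 = 1: 205/62
a_6 = 11: 2417/731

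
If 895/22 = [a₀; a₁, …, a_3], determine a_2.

2

⌊895/22⌋ = 40, remainder 15
⌊22/15⌋ = 1, remainder 7
⌊15/7⌋ = 2, remainder 1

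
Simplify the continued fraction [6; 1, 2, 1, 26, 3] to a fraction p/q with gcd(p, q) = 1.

2193/325

Collapse the nested fraction from the inside out:
Start with 3.
26 + 1/(3/1) = 26 + 1/3 = 79/3
1 + 1/(79/3) = 1 + 3/79 = 82/79
2 + 1/(82/79) = 2 + 79/82 = 243/82
1 + 1/(243/82) = 1 + 82/243 = 325/243
6 + 1/(325/243) = 6 + 243/325 = 2193/325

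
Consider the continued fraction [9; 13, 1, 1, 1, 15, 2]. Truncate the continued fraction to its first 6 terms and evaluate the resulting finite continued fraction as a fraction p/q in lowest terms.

Start with 15.
1 + 1/(15/1) = 1 + 1/15 = 16/15
1 + 1/(16/15) = 1 + 15/16 = 31/16
1 + 1/(31/16) = 1 + 16/31 = 47/31
13 + 1/(47/31) = 13 + 31/47 = 642/47
9 + 1/(642/47) = 9 + 47/642 = 5825/642

5825/642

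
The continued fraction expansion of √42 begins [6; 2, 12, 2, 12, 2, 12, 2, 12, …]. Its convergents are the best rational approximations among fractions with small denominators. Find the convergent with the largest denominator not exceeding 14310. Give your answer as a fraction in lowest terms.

8749/1350

List convergents until the denominator exceeds the bound:
a_0 = 6: 6/1  (≤ bound)
a_1 = 2: 13/2  (≤ bound)
a_2 = 12: 162/25  (≤ bound)
a_3 = 2: 337/52  (≤ bound)
a_4 = 12: 4206/649  (≤ bound)
a_5 = 2: 8749/1350  (≤ bound)
a_6 = 12: 109194/16849  (> 14310, stop)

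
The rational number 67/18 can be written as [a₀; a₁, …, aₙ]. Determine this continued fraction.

[3; 1, 2, 1, 1, 2]

67 ÷ 18 → quotient 3, remainder 13
18 ÷ 13 → quotient 1, remainder 5
13 ÷ 5 → quotient 2, remainder 3
5 ÷ 3 → quotient 1, remainder 2
3 ÷ 2 → quotient 1, remainder 1
2 ÷ 1 → quotient 2, remainder 0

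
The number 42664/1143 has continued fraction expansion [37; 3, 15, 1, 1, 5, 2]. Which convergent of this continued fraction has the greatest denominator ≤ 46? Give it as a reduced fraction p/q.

1717/46

a_0 = 37: 37/1  (≤ bound)
a_1 = 3: 112/3  (≤ bound)
a_2 = 15: 1717/46  (≤ bound)
a_3 = 1: 1829/49  (> 46, stop)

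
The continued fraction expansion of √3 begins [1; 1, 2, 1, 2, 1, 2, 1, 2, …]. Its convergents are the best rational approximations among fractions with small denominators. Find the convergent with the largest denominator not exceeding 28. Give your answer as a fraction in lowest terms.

26/15

List convergents until the denominator exceeds the bound:
a_0 = 1: 1/1  (≤ bound)
a_1 = 1: 2/1  (≤ bound)
a_2 = 2: 5/3  (≤ bound)
a_3 = 1: 7/4  (≤ bound)
a_4 = 2: 19/11  (≤ bound)
a_5 = 1: 26/15  (≤ bound)
a_6 = 2: 71/41  (> 28, stop)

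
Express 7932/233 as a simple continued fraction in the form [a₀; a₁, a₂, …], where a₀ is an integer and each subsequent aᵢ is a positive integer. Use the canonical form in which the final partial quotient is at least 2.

Run the Euclidean algorithm, recording each quotient:
⌊7932/233⌋ = 34, remainder 10
⌊233/10⌋ = 23, remainder 3
⌊10/3⌋ = 3, remainder 1
⌊3/1⌋ = 3, remainder 0

[34; 23, 3, 3]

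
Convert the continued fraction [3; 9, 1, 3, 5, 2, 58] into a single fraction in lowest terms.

81430/26247

Build up convergents one term at a time:
a_0 = 3: 3/1
a_1 = 9: 28/9
a_2 = 1: 31/10
a_3 = 3: 121/39
a_4 = 5: 636/205
a_5 = 2: 1393/449
a_6 = 58: 81430/26247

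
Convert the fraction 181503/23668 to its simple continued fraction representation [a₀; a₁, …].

⌊181503/23668⌋ = 7, remainder 15827
⌊23668/15827⌋ = 1, remainder 7841
⌊15827/7841⌋ = 2, remainder 145
⌊7841/145⌋ = 54, remainder 11
⌊145/11⌋ = 13, remainder 2
⌊11/2⌋ = 5, remainder 1
⌊2/1⌋ = 2, remainder 0

[7; 1, 2, 54, 13, 5, 2]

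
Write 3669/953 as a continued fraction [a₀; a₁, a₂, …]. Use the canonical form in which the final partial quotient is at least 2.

3669 ÷ 953 → quotient 3, remainder 810
953 ÷ 810 → quotient 1, remainder 143
810 ÷ 143 → quotient 5, remainder 95
143 ÷ 95 → quotient 1, remainder 48
95 ÷ 48 → quotient 1, remainder 47
48 ÷ 47 → quotient 1, remainder 1
47 ÷ 1 → quotient 47, remainder 0

[3; 1, 5, 1, 1, 1, 47]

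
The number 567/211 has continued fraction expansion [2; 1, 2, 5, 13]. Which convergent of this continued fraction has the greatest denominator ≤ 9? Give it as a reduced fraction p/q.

a_0 = 2: 2/1  (≤ bound)
a_1 = 1: 3/1  (≤ bound)
a_2 = 2: 8/3  (≤ bound)
a_3 = 5: 43/16  (> 9, stop)

8/3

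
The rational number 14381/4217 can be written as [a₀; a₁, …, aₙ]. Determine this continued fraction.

[3; 2, 2, 3, 1, 1, 53, 2]

⌊14381/4217⌋ = 3, remainder 1730
⌊4217/1730⌋ = 2, remainder 757
⌊1730/757⌋ = 2, remainder 216
⌊757/216⌋ = 3, remainder 109
⌊216/109⌋ = 1, remainder 107
⌊109/107⌋ = 1, remainder 2
⌊107/2⌋ = 53, remainder 1
⌊2/1⌋ = 2, remainder 0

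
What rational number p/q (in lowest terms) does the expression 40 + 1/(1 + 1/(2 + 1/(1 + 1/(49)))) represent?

8109/199

Work from the innermost term outward:
Start with 49.
1 + 1/(49/1) = 1 + 1/49 = 50/49
2 + 1/(50/49) = 2 + 49/50 = 149/50
1 + 1/(149/50) = 1 + 50/149 = 199/149
40 + 1/(199/149) = 40 + 149/199 = 8109/199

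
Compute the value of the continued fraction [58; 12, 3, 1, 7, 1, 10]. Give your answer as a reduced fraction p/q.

271241/4670

Start with 10.
1 + 1/(10/1) = 1 + 1/10 = 11/10
7 + 1/(11/10) = 7 + 10/11 = 87/11
1 + 1/(87/11) = 1 + 11/87 = 98/87
3 + 1/(98/87) = 3 + 87/98 = 381/98
12 + 1/(381/98) = 12 + 98/381 = 4670/381
58 + 1/(4670/381) = 58 + 381/4670 = 271241/4670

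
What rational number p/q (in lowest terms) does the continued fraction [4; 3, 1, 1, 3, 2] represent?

244/57

Collapse the nested fraction from the inside out:
Start with 2.
3 + 1/(2/1) = 3 + 1/2 = 7/2
1 + 1/(7/2) = 1 + 2/7 = 9/7
1 + 1/(9/7) = 1 + 7/9 = 16/9
3 + 1/(16/9) = 3 + 9/16 = 57/16
4 + 1/(57/16) = 4 + 16/57 = 244/57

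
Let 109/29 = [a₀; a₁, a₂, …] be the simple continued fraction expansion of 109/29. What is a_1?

Apply division with remainder until the remainder is 0:
109 ÷ 29 → quotient 3, remainder 22
29 ÷ 22 → quotient 1, remainder 7

1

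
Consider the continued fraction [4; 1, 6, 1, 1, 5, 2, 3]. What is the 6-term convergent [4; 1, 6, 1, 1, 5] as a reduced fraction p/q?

404/83

Work from the innermost term outward:
Start with 5.
1 + 1/(5/1) = 1 + 1/5 = 6/5
1 + 1/(6/5) = 1 + 5/6 = 11/6
6 + 1/(11/6) = 6 + 6/11 = 72/11
1 + 1/(72/11) = 1 + 11/72 = 83/72
4 + 1/(83/72) = 4 + 72/83 = 404/83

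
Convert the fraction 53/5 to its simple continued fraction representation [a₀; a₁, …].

53 ÷ 5 → quotient 10, remainder 3
5 ÷ 3 → quotient 1, remainder 2
3 ÷ 2 → quotient 1, remainder 1
2 ÷ 1 → quotient 2, remainder 0

[10; 1, 1, 2]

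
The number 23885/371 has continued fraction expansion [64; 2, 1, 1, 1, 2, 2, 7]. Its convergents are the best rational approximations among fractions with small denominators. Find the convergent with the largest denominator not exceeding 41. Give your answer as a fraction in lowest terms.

a_0 = 64: 64/1  (≤ bound)
a_1 = 2: 129/2  (≤ bound)
a_2 = 1: 193/3  (≤ bound)
a_3 = 1: 322/5  (≤ bound)
a_4 = 1: 515/8  (≤ bound)
a_5 = 2: 1352/21  (≤ bound)
a_6 = 2: 3219/50  (> 41, stop)

1352/21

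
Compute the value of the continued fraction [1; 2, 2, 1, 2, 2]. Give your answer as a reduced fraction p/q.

Start with 2.
2 + 1/(2/1) = 2 + 1/2 = 5/2
1 + 1/(5/2) = 1 + 2/5 = 7/5
2 + 1/(7/5) = 2 + 5/7 = 19/7
2 + 1/(19/7) = 2 + 7/19 = 45/19
1 + 1/(45/19) = 1 + 19/45 = 64/45

64/45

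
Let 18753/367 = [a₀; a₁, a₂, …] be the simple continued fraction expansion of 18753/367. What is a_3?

7

Repeatedly divide and take the remainder:
⌊18753/367⌋ = 51, remainder 36
⌊367/36⌋ = 10, remainder 7
⌊36/7⌋ = 5, remainder 1
⌊7/1⌋ = 7, remainder 0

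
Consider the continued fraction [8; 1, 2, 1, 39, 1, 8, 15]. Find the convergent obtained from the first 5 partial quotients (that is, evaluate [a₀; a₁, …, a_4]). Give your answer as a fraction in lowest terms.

Starting at the tail and folding back:
Start with 39.
1 + 1/(39/1) = 1 + 1/39 = 40/39
2 + 1/(40/39) = 2 + 39/40 = 119/40
1 + 1/(119/40) = 1 + 40/119 = 159/119
8 + 1/(159/119) = 8 + 119/159 = 1391/159

1391/159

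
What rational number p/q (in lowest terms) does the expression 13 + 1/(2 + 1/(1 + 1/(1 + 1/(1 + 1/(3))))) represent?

Start with 3.
1 + 1/(3/1) = 1 + 1/3 = 4/3
1 + 1/(4/3) = 1 + 3/4 = 7/4
1 + 1/(7/4) = 1 + 4/7 = 11/7
2 + 1/(11/7) = 2 + 7/11 = 29/11
13 + 1/(29/11) = 13 + 11/29 = 388/29

388/29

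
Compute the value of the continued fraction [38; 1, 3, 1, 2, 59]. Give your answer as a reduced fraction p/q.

32231/831

a_0 = 38: 38/1
a_1 = 1: 39/1
a_2 = 3: 155/4
a_3 = 1: 194/5
a_4 = 2: 543/14
a_5 = 59: 32231/831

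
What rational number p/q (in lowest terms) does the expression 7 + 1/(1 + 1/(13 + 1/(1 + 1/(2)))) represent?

Start with 2.
1 + 1/(2/1) = 1 + 1/2 = 3/2
13 + 1/(3/2) = 13 + 2/3 = 41/3
1 + 1/(41/3) = 1 + 3/41 = 44/41
7 + 1/(44/41) = 7 + 41/44 = 349/44

349/44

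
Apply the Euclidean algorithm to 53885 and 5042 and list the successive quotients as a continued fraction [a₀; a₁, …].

⌊53885/5042⌋ = 10, remainder 3465
⌊5042/3465⌋ = 1, remainder 1577
⌊3465/1577⌋ = 2, remainder 311
⌊1577/311⌋ = 5, remainder 22
⌊311/22⌋ = 14, remainder 3
⌊22/3⌋ = 7, remainder 1
⌊3/1⌋ = 3, remainder 0

[10; 1, 2, 5, 14, 7, 3]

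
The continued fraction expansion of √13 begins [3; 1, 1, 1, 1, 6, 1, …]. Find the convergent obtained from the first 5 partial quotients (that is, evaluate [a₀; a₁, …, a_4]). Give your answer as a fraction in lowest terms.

18/5

Work from the innermost term outward:
Start with 1.
1 + 1/(1/1) = 1 + 1/1 = 2/1
1 + 1/(2/1) = 1 + 1/2 = 3/2
1 + 1/(3/2) = 1 + 2/3 = 5/3
3 + 1/(5/3) = 3 + 3/5 = 18/5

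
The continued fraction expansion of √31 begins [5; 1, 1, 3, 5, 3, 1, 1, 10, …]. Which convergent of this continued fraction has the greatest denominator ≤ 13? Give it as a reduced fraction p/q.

39/7

a_0 = 5: 5/1  (≤ bound)
a_1 = 1: 6/1  (≤ bound)
a_2 = 1: 11/2  (≤ bound)
a_3 = 3: 39/7  (≤ bound)
a_4 = 5: 206/37  (> 13, stop)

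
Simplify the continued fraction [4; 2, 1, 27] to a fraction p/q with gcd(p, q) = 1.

Start with 27.
1 + 1/(27/1) = 1 + 1/27 = 28/27
2 + 1/(28/27) = 2 + 27/28 = 83/28
4 + 1/(83/28) = 4 + 28/83 = 360/83

360/83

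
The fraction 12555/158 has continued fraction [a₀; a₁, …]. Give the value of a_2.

⌊12555/158⌋ = 79, remainder 73
⌊158/73⌋ = 2, remainder 12
⌊73/12⌋ = 6, remainder 1

6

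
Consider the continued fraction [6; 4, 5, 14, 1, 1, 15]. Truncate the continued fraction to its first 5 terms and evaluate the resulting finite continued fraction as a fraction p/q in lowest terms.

1990/319

Starting at the tail and folding back:
Start with 1.
14 + 1/(1/1) = 14 + 1/1 = 15/1
5 + 1/(15/1) = 5 + 1/15 = 76/15
4 + 1/(76/15) = 4 + 15/76 = 319/76
6 + 1/(319/76) = 6 + 76/319 = 1990/319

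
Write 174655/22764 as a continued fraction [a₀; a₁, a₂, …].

[7; 1, 2, 18, 1, 38, 3, 3]

Repeatedly divide and take the remainder:
174655 = 7·22764 + 15307, so a_0 = 7
22764 = 1·15307 + 7457, so a_1 = 1
15307 = 2·7457 + 393, so a_2 = 2
7457 = 18·393 + 383, so a_3 = 18
393 = 1·383 + 10, so a_4 = 1
383 = 38·10 + 3, so a_5 = 38
10 = 3·3 + 1, so a_6 = 3
3 = 3·1 + 0, so a_7 = 3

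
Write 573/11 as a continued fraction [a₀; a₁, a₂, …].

⌊573/11⌋ = 52, remainder 1
⌊11/1⌋ = 11, remainder 0

[52; 11]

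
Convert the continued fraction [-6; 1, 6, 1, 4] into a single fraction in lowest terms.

a_0 = -6: -6/1
a_1 = 1: -5/1
a_2 = 6: -36/7
a_3 = 1: -41/8
a_4 = 4: -200/39

-200/39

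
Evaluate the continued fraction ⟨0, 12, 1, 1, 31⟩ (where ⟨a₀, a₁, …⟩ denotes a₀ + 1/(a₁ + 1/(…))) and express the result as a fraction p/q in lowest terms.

Work from the innermost term outward:
Start with 31.
1 + 1/(31/1) = 1 + 1/31 = 32/31
1 + 1/(32/31) = 1 + 31/32 = 63/32
12 + 1/(63/32) = 12 + 32/63 = 788/63
0 + 1/(788/63) = 0 + 63/788 = 63/788

63/788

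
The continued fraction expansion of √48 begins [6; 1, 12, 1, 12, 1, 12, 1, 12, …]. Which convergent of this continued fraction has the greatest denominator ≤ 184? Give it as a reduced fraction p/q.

1254/181

a_0 = 6: 6/1  (≤ bound)
a_1 = 1: 7/1  (≤ bound)
a_2 = 12: 90/13  (≤ bound)
a_3 = 1: 97/14  (≤ bound)
a_4 = 12: 1254/181  (≤ bound)
a_5 = 1: 1351/195  (> 184, stop)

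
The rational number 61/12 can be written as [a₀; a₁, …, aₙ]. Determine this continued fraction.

[5; 12]

61 ÷ 12 → quotient 5, remainder 1
12 ÷ 1 → quotient 12, remainder 0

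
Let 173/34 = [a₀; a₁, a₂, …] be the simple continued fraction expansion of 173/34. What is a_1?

11

Repeatedly divide and take the remainder:
⌊173/34⌋ = 5, remainder 3
⌊34/3⌋ = 11, remainder 1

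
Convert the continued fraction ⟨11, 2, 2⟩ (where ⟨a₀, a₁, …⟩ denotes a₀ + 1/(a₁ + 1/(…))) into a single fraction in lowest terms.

Build up convergents one term at a time:
a_0 = 11: 11/1
a_1 = 2: 23/2
a_2 = 2: 57/5

57/5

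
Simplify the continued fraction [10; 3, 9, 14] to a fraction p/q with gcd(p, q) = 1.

4077/395

a_0 = 10: 10/1
a_1 = 3: 31/3
a_2 = 9: 289/28
a_3 = 14: 4077/395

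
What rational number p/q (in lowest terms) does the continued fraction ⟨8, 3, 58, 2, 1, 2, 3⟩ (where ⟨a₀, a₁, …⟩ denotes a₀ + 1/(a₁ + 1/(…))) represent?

Use the convergent recurrence hₖ = aₖ·hₖ₋₁ + hₖ₋₂ (and likewise for the denominators kₖ):
a_0 = 8: 8/1
a_1 = 3: 25/3
a_2 = 58: 1458/175
a_3 = 2: 2941/353
a_4 = 1: 4399/528
a_5 = 2: 11739/1409
a_6 = 3: 39616/4755

39616/4755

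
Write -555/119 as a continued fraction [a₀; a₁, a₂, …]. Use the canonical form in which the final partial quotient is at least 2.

[-5; 2, 1, 39]

⌊-555/119⌋ = -5, remainder 40
⌊119/40⌋ = 2, remainder 39
⌊40/39⌋ = 1, remainder 1
⌊39/1⌋ = 39, remainder 0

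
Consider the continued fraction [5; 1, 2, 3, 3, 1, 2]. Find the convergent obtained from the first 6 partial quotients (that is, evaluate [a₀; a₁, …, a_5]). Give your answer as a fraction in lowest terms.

245/43

Start with 1.
3 + 1/(1/1) = 3 + 1/1 = 4/1
3 + 1/(4/1) = 3 + 1/4 = 13/4
2 + 1/(13/4) = 2 + 4/13 = 30/13
1 + 1/(30/13) = 1 + 13/30 = 43/30
5 + 1/(43/30) = 5 + 30/43 = 245/43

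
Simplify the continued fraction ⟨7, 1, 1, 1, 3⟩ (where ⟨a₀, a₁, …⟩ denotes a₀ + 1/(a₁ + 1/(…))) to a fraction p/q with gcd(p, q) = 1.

a_0 = 7: 7/1
a_1 = 1: 8/1
a_2 = 1: 15/2
a_3 = 1: 23/3
a_4 = 3: 84/11

84/11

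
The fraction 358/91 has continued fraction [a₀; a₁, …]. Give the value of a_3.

6

⌊358/91⌋ = 3, remainder 85
⌊91/85⌋ = 1, remainder 6
⌊85/6⌋ = 14, remainder 1
⌊6/1⌋ = 6, remainder 0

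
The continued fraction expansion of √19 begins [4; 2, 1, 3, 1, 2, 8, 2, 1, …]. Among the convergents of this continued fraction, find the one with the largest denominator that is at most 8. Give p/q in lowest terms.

13/3

a_0 = 4: 4/1  (≤ bound)
a_1 = 2: 9/2  (≤ bound)
a_2 = 1: 13/3  (≤ bound)
a_3 = 3: 48/11  (> 8, stop)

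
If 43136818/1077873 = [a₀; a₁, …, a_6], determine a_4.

⌊43136818/1077873⌋ = 40, remainder 21898
⌊1077873/21898⌋ = 49, remainder 4871
⌊21898/4871⌋ = 4, remainder 2414
⌊4871/2414⌋ = 2, remainder 43
⌊2414/43⌋ = 56, remainder 6

56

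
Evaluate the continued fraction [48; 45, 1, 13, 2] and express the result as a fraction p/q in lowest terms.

63965/1332

Start with 2.
13 + 1/(2/1) = 13 + 1/2 = 27/2
1 + 1/(27/2) = 1 + 2/27 = 29/27
45 + 1/(29/27) = 45 + 27/29 = 1332/29
48 + 1/(1332/29) = 48 + 29/1332 = 63965/1332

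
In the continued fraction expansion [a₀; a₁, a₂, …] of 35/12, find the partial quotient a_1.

35 = 2·12 + 11, so a_0 = 2
12 = 1·11 + 1, so a_1 = 1

1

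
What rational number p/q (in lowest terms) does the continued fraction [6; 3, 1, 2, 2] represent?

163/26

a_0 = 6: 6/1
a_1 = 3: 19/3
a_2 = 1: 25/4
a_3 = 2: 69/11
a_4 = 2: 163/26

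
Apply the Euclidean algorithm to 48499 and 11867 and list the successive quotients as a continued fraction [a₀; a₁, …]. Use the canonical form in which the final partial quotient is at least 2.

[4; 11, 1, 1, 24, 21]

⌊48499/11867⌋ = 4, remainder 1031
⌊11867/1031⌋ = 11, remainder 526
⌊1031/526⌋ = 1, remainder 505
⌊526/505⌋ = 1, remainder 21
⌊505/21⌋ = 24, remainder 1
⌊21/1⌋ = 21, remainder 0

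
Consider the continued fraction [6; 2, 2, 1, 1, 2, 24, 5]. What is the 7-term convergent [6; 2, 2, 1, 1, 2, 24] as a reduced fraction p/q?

Build up convergents one term at a time:
a_0 = 6: 6/1
a_1 = 2: 13/2
a_2 = 2: 32/5
a_3 = 1: 45/7
a_4 = 1: 77/12
a_5 = 2: 199/31
a_6 = 24: 4853/756

4853/756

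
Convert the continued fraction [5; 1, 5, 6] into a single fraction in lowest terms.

Start with 6.
5 + 1/(6/1) = 5 + 1/6 = 31/6
1 + 1/(31/6) = 1 + 6/31 = 37/31
5 + 1/(37/31) = 5 + 31/37 = 216/37

216/37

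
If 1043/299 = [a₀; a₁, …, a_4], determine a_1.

⌊1043/299⌋ = 3, remainder 146
⌊299/146⌋ = 2, remainder 7

2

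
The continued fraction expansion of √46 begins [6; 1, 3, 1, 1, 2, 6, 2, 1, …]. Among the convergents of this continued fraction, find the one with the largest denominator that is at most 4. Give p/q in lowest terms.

27/4

List convergents until the denominator exceeds the bound:
a_0 = 6: 6/1  (≤ bound)
a_1 = 1: 7/1  (≤ bound)
a_2 = 3: 27/4  (≤ bound)
a_3 = 1: 34/5  (> 4, stop)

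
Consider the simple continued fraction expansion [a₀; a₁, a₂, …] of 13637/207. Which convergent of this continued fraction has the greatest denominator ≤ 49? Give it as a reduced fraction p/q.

2174/33

a_0 = 65: 65/1  (≤ bound)
a_1 = 1: 66/1  (≤ bound)
a_2 = 7: 527/8  (≤ bound)
a_3 = 3: 1647/25  (≤ bound)
a_4 = 1: 2174/33  (≤ bound)
a_5 = 1: 3821/58  (> 49, stop)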